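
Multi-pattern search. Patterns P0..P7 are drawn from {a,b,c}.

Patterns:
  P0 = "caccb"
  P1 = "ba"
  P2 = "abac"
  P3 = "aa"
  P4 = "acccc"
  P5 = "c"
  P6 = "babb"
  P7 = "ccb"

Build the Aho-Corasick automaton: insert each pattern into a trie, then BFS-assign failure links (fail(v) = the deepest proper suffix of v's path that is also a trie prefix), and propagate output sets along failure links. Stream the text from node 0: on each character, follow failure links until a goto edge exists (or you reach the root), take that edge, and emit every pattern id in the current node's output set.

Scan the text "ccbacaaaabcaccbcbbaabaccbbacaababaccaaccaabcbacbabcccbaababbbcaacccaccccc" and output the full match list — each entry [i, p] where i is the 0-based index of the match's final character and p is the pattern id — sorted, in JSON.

Build automaton:
Trie nodes:
  0='ε' goto a→8 b→6 c→1
  1='c' goto a→2 c→19  ←P5
  2='ca' goto c→3
  3='cac' goto c→4
  4='cacc' goto b→5
  5='caccb' goto ·  ←P0
  6='b' goto a→7
  7='ba' goto b→17  ←P1
  8='a' goto a→12 b→9 c→13
  9='ab' goto a→10
  10='aba' goto c→11
  11='abac' goto ·  ←P2
  12='aa' goto ·  ←P3
  13='ac' goto c→14
  14='acc' goto c→15
  15='accc' goto c→16
  16='acccc' goto ·  ←P4
  17='bab' goto b→18
  18='babb' goto ·  ←P6
  19='cc' goto b→20
  20='ccb' goto ·  ←P7

Failure links (BFS by depth):
  n1('c'): parent n0 fail=0; on 'c' 0 → fail=0;  out {5}∪∅={5}
  n6('b'): parent n0 fail=0; on 'b' 0 → fail=0;  out ∅∪∅=∅
  n8('a'): parent n0 fail=0; on 'a' 0 → fail=0;  out ∅∪∅=∅
  n2('ca'): parent n1 fail=0; on 'a' 0 → fail=8;  out ∅∪∅=∅
  n7('ba'): parent n6 fail=0; on 'a' 0 → fail=8;  out {1}∪∅={1}
  n9('ab'): parent n8 fail=0; on 'b' 0 → fail=6;  out ∅∪∅=∅
  n12('aa'): parent n8 fail=0; on 'a' 0 → fail=8;  out {3}∪∅={3}
  n13('ac'): parent n8 fail=0; on 'c' 0 → fail=1;  out ∅∪{5}={5}
  n19('cc'): parent n1 fail=0; on 'c' 0 → fail=1;  out ∅∪{5}={5}
  n3('cac'): parent n2 fail=8; on 'c' 8 → fail=13;  out ∅∪{5}={5}
  n10('aba'): parent n9 fail=6; on 'a' 6 → fail=7;  out ∅∪{1}={1}
  n14('acc'): parent n13 fail=1; on 'c' 1 → fail=19;  out ∅∪{5}={5}
  n17('bab'): parent n7 fail=8; on 'b' 8 → fail=9;  out ∅∪∅=∅
  n20('ccb'): parent n19 fail=1; on 'b' 1→0 → fail=6;  out {7}∪∅={7}
  n4('cacc'): parent n3 fail=13; on 'c' 13 → fail=14;  out ∅∪{5}={5}
  n11('abac'): parent n10 fail=7; on 'c' 7→8 → fail=13;  out {2}∪{5}={2,5}
  n15('accc'): parent n14 fail=19; on 'c' 19→1 → fail=19;  out ∅∪{5}={5}
  n18('babb'): parent n17 fail=9; on 'b' 9→6→0 → fail=6;  out {6}∪∅={6}
  n5('caccb'): parent n4 fail=14; on 'b' 14→19 → fail=20;  out {0}∪{7}={0,7}
  n16('acccc'): parent n15 fail=19; on 'c' 19→1 → fail=19;  out {4}∪{5}={4,5}

Scan:
[0] read 'c'  n0⇒n1  ** P5@[0:0]
[1] read 'c'  n1⇒n19  ** P5@[1:1]
[2] read 'b'  n19⇒n20  ** P7@[0:2]
[3] read 'a'  n20⇒n7 ·f  ** P1@[2:3]
[4] read 'c'  n7⇒n13 ·f  ** P5@[4:4]
[5] read 'a'  n13⇒n2 ·f
[6] read 'a'  n2⇒n12 ·f  ** P3@[5:6]
[7] read 'a'  n12⇒n12 ·f  ** P3@[6:7]
[8] read 'a'  n12⇒n12 ·f  ** P3@[7:8]
[9] read 'b'  n12⇒n9 ·f
[10] read 'c'  n9⇒n1 ·f  ** P5@[10:10]
[11] read 'a'  n1⇒n2
[12] read 'c'  n2⇒n3  ** P5@[12:12]
[13] read 'c'  n3⇒n4  ** P5@[13:13]
[14] read 'b'  n4⇒n5  ** P0@[10:14],P7@[12:14]
[15] read 'c'  n5⇒n1 ·f  ** P5@[15:15]
[16] read 'b'  n1⇒n6 ·f
[17] read 'b'  n6⇒n6 ·f
[18] read 'a'  n6⇒n7  ** P1@[17:18]
[19] read 'a'  n7⇒n12 ·f  ** P3@[18:19]
[20] read 'b'  n12⇒n9 ·f
[21] read 'a'  n9⇒n10  ** P1@[20:21]
[22] read 'c'  n10⇒n11  ** P2@[19:22],P5@[22:22]
[23] read 'c'  n11⇒n14 ·f  ** P5@[23:23]
[24] read 'b'  n14⇒n20 ·f  ** P7@[22:24]
[25] read 'b'  n20⇒n6 ·f
[26] read 'a'  n6⇒n7  ** P1@[25:26]
[27] read 'c'  n7⇒n13 ·f  ** P5@[27:27]
[28] read 'a'  n13⇒n2 ·f
[29] read 'a'  n2⇒n12 ·f  ** P3@[28:29]
[30] read 'b'  n12⇒n9 ·f
[31] read 'a'  n9⇒n10  ** P1@[30:31]
[32] read 'b'  n10⇒n17 ·f
[33] read 'a'  n17⇒n10 ·f  ** P1@[32:33]
[34] read 'c'  n10⇒n11  ** P2@[31:34],P5@[34:34]
[35] read 'c'  n11⇒n14 ·f  ** P5@[35:35]
[36] read 'a'  n14⇒n2 ·f
[37] read 'a'  n2⇒n12 ·f  ** P3@[36:37]
[38] read 'c'  n12⇒n13 ·f  ** P5@[38:38]
[39] read 'c'  n13⇒n14  ** P5@[39:39]
[40] read 'a'  n14⇒n2 ·f
[41] read 'a'  n2⇒n12 ·f  ** P3@[40:41]
[42] read 'b'  n12⇒n9 ·f
[43] read 'c'  n9⇒n1 ·f  ** P5@[43:43]
[44] read 'b'  n1⇒n6 ·f
[45] read 'a'  n6⇒n7  ** P1@[44:45]
[46] read 'c'  n7⇒n13 ·f  ** P5@[46:46]
[47] read 'b'  n13⇒n6 ·f
[48] read 'a'  n6⇒n7  ** P1@[47:48]
[49] read 'b'  n7⇒n17
[50] read 'c'  n17⇒n1 ·f  ** P5@[50:50]
[51] read 'c'  n1⇒n19  ** P5@[51:51]
[52] read 'c'  n19⇒n19 ·f  ** P5@[52:52]
[53] read 'b'  n19⇒n20  ** P7@[51:53]
[54] read 'a'  n20⇒n7 ·f  ** P1@[53:54]
[55] read 'a'  n7⇒n12 ·f  ** P3@[54:55]
[56] read 'b'  n12⇒n9 ·f
[57] read 'a'  n9⇒n10  ** P1@[56:57]
[58] read 'b'  n10⇒n17 ·f
[59] read 'b'  n17⇒n18  ** P6@[56:59]
[60] read 'b'  n18⇒n6 ·f
[61] read 'c'  n6⇒n1 ·f  ** P5@[61:61]
[62] read 'a'  n1⇒n2
[63] read 'a'  n2⇒n12 ·f  ** P3@[62:63]
[64] read 'c'  n12⇒n13 ·f  ** P5@[64:64]
[65] read 'c'  n13⇒n14  ** P5@[65:65]
[66] read 'c'  n14⇒n15  ** P5@[66:66]
[67] read 'a'  n15⇒n2 ·f
[68] read 'c'  n2⇒n3  ** P5@[68:68]
[69] read 'c'  n3⇒n4  ** P5@[69:69]
[70] read 'c'  n4⇒n15 ·f  ** P5@[70:70]
[71] read 'c'  n15⇒n16  ** P4@[67:71],P5@[71:71]
[72] read 'c'  n16⇒n19 ·f  ** P5@[72:72]

Result: [[0,5],[1,5],[2,7],[3,1],[4,5],[6,3],[7,3],[8,3],[10,5],[12,5],[13,5],[14,0],[14,7],[15,5],[18,1],[19,3],[21,1],[22,2],[22,5],[23,5],[24,7],[26,1],[27,5],[29,3],[31,1],[33,1],[34,2],[34,5],[35,5],[37,3],[38,5],[39,5],[41,3],[43,5],[45,1],[46,5],[48,1],[50,5],[51,5],[52,5],[53,7],[54,1],[55,3],[57,1],[59,6],[61,5],[63,3],[64,5],[65,5],[66,5],[68,5],[69,5],[70,5],[71,4],[71,5],[72,5]]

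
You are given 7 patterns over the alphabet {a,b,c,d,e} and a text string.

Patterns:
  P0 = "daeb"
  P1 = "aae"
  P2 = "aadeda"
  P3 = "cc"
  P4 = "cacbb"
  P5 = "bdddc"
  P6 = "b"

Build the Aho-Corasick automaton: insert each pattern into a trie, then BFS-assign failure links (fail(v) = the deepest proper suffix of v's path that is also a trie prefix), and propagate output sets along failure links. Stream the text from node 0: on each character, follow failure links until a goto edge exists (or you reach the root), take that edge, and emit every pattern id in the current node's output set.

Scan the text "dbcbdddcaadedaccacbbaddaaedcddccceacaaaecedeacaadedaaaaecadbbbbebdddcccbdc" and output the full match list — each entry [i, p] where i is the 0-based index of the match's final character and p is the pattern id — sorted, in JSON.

Build automaton:
Trie (insert patterns):
  0='ε' goto a→5 b→18 c→12 d→1
  1='d' goto a→2
  2='da' goto e→3
  3='dae' goto b→4
  4='daeb' goto ·  [P0 ends]
  5='a' goto a→6
  6='aa' goto d→8 e→7
  7='aae' goto ·  [P1 ends]
  8='aad' goto e→9
  9='aade' goto d→10
  10='aaded' goto a→11
  11='aadeda' goto ·  [P2 ends]
  12='c' goto a→14 c→13
  13='cc' goto ·  [P3 ends]
  14='ca' goto c→15
  15='cac' goto b→16
  16='cacb' goto b→17
  17='cacbb' goto ·  [P4 ends]
  18='b' goto d→19  [P6 ends]
  19='bd' goto d→20
  20='bdd' goto d→21
  21='bddd' goto c→22
  22='bdddc' goto ·  [P5 ends]

BFS fail/out derivation:
  n1('d'): parent n0 fail=0; on 'd' 0 → fail=0;  out ∅∪∅=∅
  n5('a'): parent n0 fail=0; on 'a' 0 → fail=0;  out ∅∪∅=∅
  n12('c'): parent n0 fail=0; on 'c' 0 → fail=0;  out ∅∪∅=∅
  n18('b'): parent n0 fail=0; on 'b' 0 → fail=0;  out {6}∪∅={6}
  n2('da'): parent n1 fail=0; on 'a' 0 → fail=5;  out ∅∪∅=∅
  n6('aa'): parent n5 fail=0; on 'a' 0 → fail=5;  out ∅∪∅=∅
  n13('cc'): parent n12 fail=0; on 'c' 0 → fail=12;  out {3}∪∅={3}
  n14('ca'): parent n12 fail=0; on 'a' 0 → fail=5;  out ∅∪∅=∅
  n19('bd'): parent n18 fail=0; on 'd' 0 → fail=1;  out ∅∪∅=∅
  n3('dae'): parent n2 fail=5; on 'e' 5→0 → fail=0;  out ∅∪∅=∅
  n7('aae'): parent n6 fail=5; on 'e' 5→0 → fail=0;  out {1}∪∅={1}
  n8('aad'): parent n6 fail=5; on 'd' 5→0 → fail=1;  out ∅∪∅=∅
  n15('cac'): parent n14 fail=5; on 'c' 5→0 → fail=12;  out ∅∪∅=∅
  n20('bdd'): parent n19 fail=1; on 'd' 1→0 → fail=1;  out ∅∪∅=∅
  n4('daeb'): parent n3 fail=0; on 'b' 0 → fail=18;  out {0}∪{6}={0,6}
  n9('aade'): parent n8 fail=1; on 'e' 1→0 → fail=0;  out ∅∪∅=∅
  n16('cacb'): parent n15 fail=12; on 'b' 12→0 → fail=18;  out ∅∪{6}={6}
  n21('bddd'): parent n20 fail=1; on 'd' 1→0 → fail=1;  out ∅∪∅=∅
  n10('aaded'): parent n9 fail=0; on 'd' 0 → fail=1;  out ∅∪∅=∅
  n17('cacbb'): parent n16 fail=18; on 'b' 18→0 → fail=18;  out {4}∪{6}={4,6}
  n22('bdddc'): parent n21 fail=1; on 'c' 1→0 → fail=12;  out {5}∪∅={5}
  n11('aadeda'): parent n10 fail=1; on 'a' 1 → fail=2;  out {2}∪∅={2}

Run:
[0] read 'd'  n0⇒n1
[1] read 'b'  n1⇒n18 ·f  ** P6@[1:1]
[2] read 'c'  n18⇒n12 ·f
[3] read 'b'  n12⇒n18 ·f  ** P6@[3:3]
[4] read 'd'  n18⇒n19
[5] read 'd'  n19⇒n20
[6] read 'd'  n20⇒n21
[7] read 'c'  n21⇒n22  ** P5@[3:7]
[8] read 'a'  n22⇒n14 ·f
[9] read 'a'  n14⇒n6 ·f
[10] read 'd'  n6⇒n8
[11] read 'e'  n8⇒n9
[12] read 'd'  n9⇒n10
[13] read 'a'  n10⇒n11  ** P2@[8:13]
[14] read 'c'  n11⇒n12 ·f
[15] read 'c'  n12⇒n13  ** P3@[14:15]
[16] read 'a'  n13⇒n14 ·f
[17] read 'c'  n14⇒n15
[18] read 'b'  n15⇒n16  ** P6@[18:18]
[19] read 'b'  n16⇒n17  ** P4@[15:19],P6@[19:19]
[20] read 'a'  n17⇒n5 ·f
[21] read 'd'  n5⇒n1 ·f
[22] read 'd'  n1⇒n1 ·f
[23] read 'a'  n1⇒n2
[24] read 'a'  n2⇒n6 ·f
[25] read 'e'  n6⇒n7  ** P1@[23:25]
[26] read 'd'  n7⇒n1 ·f
[27] read 'c'  n1⇒n12 ·f
[28] read 'd'  n12⇒n1 ·f
[29] read 'd'  n1⇒n1 ·f
[30] read 'c'  n1⇒n12 ·f
[31] read 'c'  n12⇒n13  ** P3@[30:31]
[32] read 'c'  n13⇒n13 ·f  ** P3@[31:32]
[33] read 'e'  n13⇒n0 ·f
[34] read 'a'  n0⇒n5
[35] read 'c'  n5⇒n12 ·f
[36] read 'a'  n12⇒n14
[37] read 'a'  n14⇒n6 ·f
[38] read 'a'  n6⇒n6 ·f
[39] read 'e'  n6⇒n7  ** P1@[37:39]
[40] read 'c'  n7⇒n12 ·f
[41] read 'e'  n12⇒n0 ·f
[42] read 'd'  n0⇒n1
[43] read 'e'  n1⇒n0 ·f
[44] read 'a'  n0⇒n5
[45] read 'c'  n5⇒n12 ·f
[46] read 'a'  n12⇒n14
[47] read 'a'  n14⇒n6 ·f
[48] read 'd'  n6⇒n8
[49] read 'e'  n8⇒n9
[50] read 'd'  n9⇒n10
[51] read 'a'  n10⇒n11  ** P2@[46:51]
[52] read 'a'  n11⇒n6 ·f
[53] read 'a'  n6⇒n6 ·f
[54] read 'a'  n6⇒n6 ·f
[55] read 'e'  n6⇒n7  ** P1@[53:55]
[56] read 'c'  n7⇒n12 ·f
[57] read 'a'  n12⇒n14
[58] read 'd'  n14⇒n1 ·f
[59] read 'b'  n1⇒n18 ·f  ** P6@[59:59]
[60] read 'b'  n18⇒n18 ·f  ** P6@[60:60]
[61] read 'b'  n18⇒n18 ·f  ** P6@[61:61]
[62] read 'b'  n18⇒n18 ·f  ** P6@[62:62]
[63] read 'e'  n18⇒n0 ·f
[64] read 'b'  n0⇒n18  ** P6@[64:64]
[65] read 'd'  n18⇒n19
[66] read 'd'  n19⇒n20
[67] read 'd'  n20⇒n21
[68] read 'c'  n21⇒n22  ** P5@[64:68]
[69] read 'c'  n22⇒n13 ·f  ** P3@[68:69]
[70] read 'c'  n13⇒n13 ·f  ** P3@[69:70]
[71] read 'b'  n13⇒n18 ·f  ** P6@[71:71]
[72] read 'd'  n18⇒n19
[73] read 'c'  n19⇒n12 ·f

All matches (sorted): [[1,6],[3,6],[7,5],[13,2],[15,3],[18,6],[19,4],[19,6],[25,1],[31,3],[32,3],[39,1],[51,2],[55,1],[59,6],[60,6],[61,6],[62,6],[64,6],[68,5],[69,3],[70,3],[71,6]]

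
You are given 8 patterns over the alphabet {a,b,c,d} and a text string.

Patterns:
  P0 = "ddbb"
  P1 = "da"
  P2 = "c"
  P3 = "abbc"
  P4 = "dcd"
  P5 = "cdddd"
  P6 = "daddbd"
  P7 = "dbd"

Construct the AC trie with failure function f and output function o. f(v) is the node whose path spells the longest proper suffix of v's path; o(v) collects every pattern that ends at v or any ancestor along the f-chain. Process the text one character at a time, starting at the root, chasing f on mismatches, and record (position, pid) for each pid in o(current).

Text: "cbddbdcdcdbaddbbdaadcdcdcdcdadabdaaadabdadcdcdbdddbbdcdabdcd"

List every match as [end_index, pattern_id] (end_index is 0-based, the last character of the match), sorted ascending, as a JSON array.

Build automaton:
Trie (insert patterns):
  0='ε' goto a→7 c→6 d→1
  1='d' goto a→5 b→21 c→11 d→2
  2='dd' goto b→3
  3='ddb' goto b→4
  4='ddbb' goto ·  [P0 ends]
  5='da' goto d→17  [P1 ends]
  6='c' goto d→13  [P2 ends]
  7='a' goto b→8
  8='ab' goto b→9
  9='abb' goto c→10
  10='abbc' goto ·  [P3 ends]
  11='dc' goto d→12
  12='dcd' goto ·  [P4 ends]
  13='cd' goto d→14
  14='cdd' goto d→15
  15='cddd' goto d→16
  16='cdddd' goto ·  [P5 ends]
  17='dad' goto d→18
  18='dadd' goto b→19
  19='daddb' goto d→20
  20='daddbd' goto ·  [P6 ends]
  21='db' goto d→22
  22='dbd' goto ·  [P7 ends]

Failure links (BFS by depth):
  fail(1) 'd': from fail(0)=0 chase 'd': 0 ⇒ 0;  out=∅∪out(0)=∅
  fail(6) 'c': from fail(0)=0 chase 'c': 0 ⇒ 0;  out={2}∪out(0)={2}
  fail(7) 'a': from fail(0)=0 chase 'a': 0 ⇒ 0;  out=∅∪out(0)=∅
  fail(2) 'dd': from fail(1)=0 chase 'd': 0 ⇒ 1;  out=∅∪out(1)=∅
  fail(5) 'da': from fail(1)=0 chase 'a': 0 ⇒ 7;  out={1}∪out(7)={1}
  fail(8) 'ab': from fail(7)=0 chase 'b': 0 ⇒ 0;  out=∅∪out(0)=∅
  fail(11) 'dc': from fail(1)=0 chase 'c': 0 ⇒ 6;  out=∅∪out(6)={2}
  fail(13) 'cd': from fail(6)=0 chase 'd': 0 ⇒ 1;  out=∅∪out(1)=∅
  fail(21) 'db': from fail(1)=0 chase 'b': 0 ⇒ 0;  out=∅∪out(0)=∅
  fail(3) 'ddb': from fail(2)=1 chase 'b': 1 ⇒ 21;  out=∅∪out(21)=∅
  fail(9) 'abb': from fail(8)=0 chase 'b': 0 ⇒ 0;  out=∅∪out(0)=∅
  fail(12) 'dcd': from fail(11)=6 chase 'd': 6 ⇒ 13;  out={4}∪out(13)={4}
  fail(14) 'cdd': from fail(13)=1 chase 'd': 1 ⇒ 2;  out=∅∪out(2)=∅
  fail(17) 'dad': from fail(5)=7 chase 'd': 7→0 ⇒ 1;  out=∅∪out(1)=∅
  fail(22) 'dbd': from fail(21)=0 chase 'd': 0 ⇒ 1;  out={7}∪out(1)={7}
  fail(4) 'ddbb': from fail(3)=21 chase 'b': 21→0 ⇒ 0;  out={0}∪out(0)={0}
  fail(10) 'abbc': from fail(9)=0 chase 'c': 0 ⇒ 6;  out={3}∪out(6)={2,3}
  fail(15) 'cddd': from fail(14)=2 chase 'd': 2→1 ⇒ 2;  out=∅∪out(2)=∅
  fail(18) 'dadd': from fail(17)=1 chase 'd': 1 ⇒ 2;  out=∅∪out(2)=∅
  fail(16) 'cdddd': from fail(15)=2 chase 'd': 2→1 ⇒ 2;  out={5}∪out(2)={5}
  fail(19) 'daddb': from fail(18)=2 chase 'b': 2 ⇒ 3;  out=∅∪out(3)=∅
  fail(20) 'daddbd': from fail(19)=3 chase 'd': 3→21 ⇒ 22;  out={6}∪out(22)={6,7}

Run:
i=0 'c': node 0→6  → match P2@[0:0]
i=1 'b': node 6→0 (via fail)
i=2 'd': node 0→1
i=3 'd': node 1→2
i=4 'b': node 2→3
i=5 'd': node 3→22 (via fail)  → match P7@[3:5]
i=6 'c': node 22→11 (via fail)  → match P2@[6:6]
i=7 'd': node 11→12  → match P4@[5:7]
i=8 'c': node 12→11 (via fail)  → match P2@[8:8]
i=9 'd': node 11→12  → match P4@[7:9]
i=10 'b': node 12→21 (via fail)
i=11 'a': node 21→7 (via fail)
i=12 'd': node 7→1 (via fail)
i=13 'd': node 1→2
i=14 'b': node 2→3
i=15 'b': node 3→4  → match P0@[12:15]
i=16 'd': node 4→1 (via fail)
i=17 'a': node 1→5  → match P1@[16:17]
i=18 'a': node 5→7 (via fail)
i=19 'd': node 7→1 (via fail)
i=20 'c': node 1→11  → match P2@[20:20]
i=21 'd': node 11→12  → match P4@[19:21]
i=22 'c': node 12→11 (via fail)  → match P2@[22:22]
i=23 'd': node 11→12  → match P4@[21:23]
i=24 'c': node 12→11 (via fail)  → match P2@[24:24]
i=25 'd': node 11→12  → match P4@[23:25]
i=26 'c': node 12→11 (via fail)  → match P2@[26:26]
i=27 'd': node 11→12  → match P4@[25:27]
i=28 'a': node 12→5 (via fail)  → match P1@[27:28]
i=29 'd': node 5→17
i=30 'a': node 17→5 (via fail)  → match P1@[29:30]
i=31 'b': node 5→8 (via fail)
i=32 'd': node 8→1 (via fail)
i=33 'a': node 1→5  → match P1@[32:33]
i=34 'a': node 5→7 (via fail)
i=35 'a': node 7→7 (via fail)
i=36 'd': node 7→1 (via fail)
i=37 'a': node 1→5  → match P1@[36:37]
i=38 'b': node 5→8 (via fail)
i=39 'd': node 8→1 (via fail)
i=40 'a': node 1→5  → match P1@[39:40]
i=41 'd': node 5→17
i=42 'c': node 17→11 (via fail)  → match P2@[42:42]
i=43 'd': node 11→12  → match P4@[41:43]
i=44 'c': node 12→11 (via fail)  → match P2@[44:44]
i=45 'd': node 11→12  → match P4@[43:45]
i=46 'b': node 12→21 (via fail)
i=47 'd': node 21→22  → match P7@[45:47]
i=48 'd': node 22→2 (via fail)
i=49 'd': node 2→2 (via fail)
i=50 'b': node 2→3
i=51 'b': node 3→4  → match P0@[48:51]
i=52 'd': node 4→1 (via fail)
i=53 'c': node 1→11  → match P2@[53:53]
i=54 'd': node 11→12  → match P4@[52:54]
i=55 'a': node 12→5 (via fail)  → match P1@[54:55]
i=56 'b': node 5→8 (via fail)
i=57 'd': node 8→1 (via fail)
i=58 'c': node 1→11  → match P2@[58:58]
i=59 'd': node 11→12  → match P4@[57:59]

Matches: [[0,2],[5,7],[6,2],[7,4],[8,2],[9,4],[15,0],[17,1],[20,2],[21,4],[22,2],[23,4],[24,2],[25,4],[26,2],[27,4],[28,1],[30,1],[33,1],[37,1],[40,1],[42,2],[43,4],[44,2],[45,4],[47,7],[51,0],[53,2],[54,4],[55,1],[58,2],[59,4]]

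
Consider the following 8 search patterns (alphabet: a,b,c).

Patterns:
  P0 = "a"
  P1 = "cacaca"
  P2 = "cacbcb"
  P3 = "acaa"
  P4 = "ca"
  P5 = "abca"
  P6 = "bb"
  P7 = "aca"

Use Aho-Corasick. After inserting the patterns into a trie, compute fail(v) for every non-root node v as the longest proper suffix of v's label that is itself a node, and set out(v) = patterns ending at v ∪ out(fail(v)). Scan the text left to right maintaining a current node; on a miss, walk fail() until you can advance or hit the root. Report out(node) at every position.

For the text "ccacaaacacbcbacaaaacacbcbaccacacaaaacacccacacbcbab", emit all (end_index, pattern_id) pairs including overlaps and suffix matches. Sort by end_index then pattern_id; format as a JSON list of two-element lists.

Build:
Trie nodes:
  n0 'ε': a→1 b→17 c→2
  n1 'a': b→14 c→11  ←P0
  n2 'c': a→3
  n3 'ca': c→4  ←P4
  n4 'cac': a→5 b→8
  n5 'caca': c→6
  n6 'cacac': a→7
  n7 'cacaca': ·  ←P1
  n8 'cacb': c→9
  n9 'cacbc': b→10
  n10 'cacbcb': ·  ←P2
  n11 'ac': a→12
  n12 'aca': a→13  ←P7
  n13 'acaa': ·  ←P3
  n14 'ab': c→15
  n15 'abc': a→16
  n16 'abca': ·  ←P5
  n17 'b': b→18
  n18 'bb': ·  ←P6

Failure links (BFS by depth):
  n1('a'): parent n0 fail=0; on 'a' 0 → fail=0;  out {0}∪∅={0}
  n2('c'): parent n0 fail=0; on 'c' 0 → fail=0;  out ∅∪∅=∅
  n17('b'): parent n0 fail=0; on 'b' 0 → fail=0;  out ∅∪∅=∅
  n3('ca'): parent n2 fail=0; on 'a' 0 → fail=1;  out {4}∪{0}={0,4}
  n11('ac'): parent n1 fail=0; on 'c' 0 → fail=2;  out ∅∪∅=∅
  n14('ab'): parent n1 fail=0; on 'b' 0 → fail=17;  out ∅∪∅=∅
  n18('bb'): parent n17 fail=0; on 'b' 0 → fail=17;  out {6}∪∅={6}
  n4('cac'): parent n3 fail=1; on 'c' 1 → fail=11;  out ∅∪∅=∅
  n12('aca'): parent n11 fail=2; on 'a' 2 → fail=3;  out {7}∪{0,4}={0,4,7}
  n15('abc'): parent n14 fail=17; on 'c' 17→0 → fail=2;  out ∅∪∅=∅
  n5('caca'): parent n4 fail=11; on 'a' 11 → fail=12;  out ∅∪{0,4,7}={0,4,7}
  n8('cacb'): parent n4 fail=11; on 'b' 11→2→0 → fail=17;  out ∅∪∅=∅
  n13('acaa'): parent n12 fail=3; on 'a' 3→1→0 → fail=1;  out {3}∪{0}={0,3}
  n16('abca'): parent n15 fail=2; on 'a' 2 → fail=3;  out {5}∪{0,4}={0,4,5}
  n6('cacac'): parent n5 fail=12; on 'c' 12→3 → fail=4;  out ∅∪∅=∅
  n9('cacbc'): parent n8 fail=17; on 'c' 17→0 → fail=2;  out ∅∪∅=∅
  n7('cacaca'): parent n6 fail=4; on 'a' 4 → fail=5;  out {1}∪{0,4,7}={0,1,4,7}
  n10('cacbcb'): parent n9 fail=2; on 'b' 2→0 → fail=17;  out {2}∪∅={2}

Scan:
i=0 'c': node 0→2
i=1 'c': node 2→2 (fail-walked)
i=2 'a': node 2→3  → match P0@[2:2],P4@[1:2]
i=3 'c': node 3→4
i=4 'a': node 4→5  → match P0@[4:4],P4@[3:4],P7@[2:4]
i=5 'a': node 5→13 (fail-walked)  → match P0@[5:5],P3@[2:5]
i=6 'a': node 13→1 (fail-walked)  → match P0@[6:6]
i=7 'c': node 1→11
i=8 'a': node 11→12  → match P0@[8:8],P4@[7:8],P7@[6:8]
i=9 'c': node 12→4 (fail-walked)
i=10 'b': node 4→8
i=11 'c': node 8→9
i=12 'b': node 9→10  → match P2@[7:12]
i=13 'a': node 10→1 (fail-walked)  → match P0@[13:13]
i=14 'c': node 1→11
i=15 'a': node 11→12  → match P0@[15:15],P4@[14:15],P7@[13:15]
i=16 'a': node 12→13  → match P0@[16:16],P3@[13:16]
i=17 'a': node 13→1 (fail-walked)  → match P0@[17:17]
i=18 'a': node 1→1 (fail-walked)  → match P0@[18:18]
i=19 'c': node 1→11
i=20 'a': node 11→12  → match P0@[20:20],P4@[19:20],P7@[18:20]
i=21 'c': node 12→4 (fail-walked)
i=22 'b': node 4→8
i=23 'c': node 8→9
i=24 'b': node 9→10  → match P2@[19:24]
i=25 'a': node 10→1 (fail-walked)  → match P0@[25:25]
i=26 'c': node 1→11
i=27 'c': node 11→2 (fail-walked)
i=28 'a': node 2→3  → match P0@[28:28],P4@[27:28]
i=29 'c': node 3→4
i=30 'a': node 4→5  → match P0@[30:30],P4@[29:30],P7@[28:30]
i=31 'c': node 5→6
i=32 'a': node 6→7  → match P0@[32:32],P1@[27:32],P4@[31:32],P7@[30:32]
i=33 'a': node 7→13 (fail-walked)  → match P0@[33:33],P3@[30:33]
i=34 'a': node 13→1 (fail-walked)  → match P0@[34:34]
i=35 'a': node 1→1 (fail-walked)  → match P0@[35:35]
i=36 'c': node 1→11
i=37 'a': node 11→12  → match P0@[37:37],P4@[36:37],P7@[35:37]
i=38 'c': node 12→4 (fail-walked)
i=39 'c': node 4→2 (fail-walked)
i=40 'c': node 2→2 (fail-walked)
i=41 'a': node 2→3  → match P0@[41:41],P4@[40:41]
i=42 'c': node 3→4
i=43 'a': node 4→5  → match P0@[43:43],P4@[42:43],P7@[41:43]
i=44 'c': node 5→6
i=45 'b': node 6→8 (fail-walked)
i=46 'c': node 8→9
i=47 'b': node 9→10  → match P2@[42:47]
i=48 'a': node 10→1 (fail-walked)  → match P0@[48:48]
i=49 'b': node 1→14

All matches (sorted): [[2,0],[2,4],[4,0],[4,4],[4,7],[5,0],[5,3],[6,0],[8,0],[8,4],[8,7],[12,2],[13,0],[15,0],[15,4],[15,7],[16,0],[16,3],[17,0],[18,0],[20,0],[20,4],[20,7],[24,2],[25,0],[28,0],[28,4],[30,0],[30,4],[30,7],[32,0],[32,1],[32,4],[32,7],[33,0],[33,3],[34,0],[35,0],[37,0],[37,4],[37,7],[41,0],[41,4],[43,0],[43,4],[43,7],[47,2],[48,0]]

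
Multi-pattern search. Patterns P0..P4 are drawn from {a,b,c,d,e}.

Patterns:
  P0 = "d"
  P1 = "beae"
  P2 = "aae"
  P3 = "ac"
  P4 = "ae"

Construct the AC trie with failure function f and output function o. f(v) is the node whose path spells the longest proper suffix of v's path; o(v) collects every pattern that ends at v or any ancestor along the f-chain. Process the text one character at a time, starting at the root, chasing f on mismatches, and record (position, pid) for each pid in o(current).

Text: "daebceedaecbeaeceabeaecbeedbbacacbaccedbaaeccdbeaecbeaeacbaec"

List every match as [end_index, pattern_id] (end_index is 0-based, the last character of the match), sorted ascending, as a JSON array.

Build:
Trie (insert patterns):
  n0 'ε': a→6 b→2 d→1
  n1 'd': ·  [P0 ends]
  n2 'b': e→3
  n3 'be': a→4
  n4 'bea': e→5
  n5 'beae': ·  [P1 ends]
  n6 'a': a→7 c→9 e→10
  n7 'aa': e→8
  n8 'aae': ·  [P2 ends]
  n9 'ac': ·  [P3 ends]
  n10 'ae': ·  [P4 ends]

Failure links (BFS by depth):
  fail(1) 'd': from fail(0)=0 chase 'd': 0 ⇒ 0;  out={0}∪out(0)={0}
  fail(2) 'b': from fail(0)=0 chase 'b': 0 ⇒ 0;  out=∅∪out(0)=∅
  fail(6) 'a': from fail(0)=0 chase 'a': 0 ⇒ 0;  out=∅∪out(0)=∅
  fail(3) 'be': from fail(2)=0 chase 'e': 0 ⇒ 0;  out=∅∪out(0)=∅
  fail(7) 'aa': from fail(6)=0 chase 'a': 0 ⇒ 6;  out=∅∪out(6)=∅
  fail(9) 'ac': from fail(6)=0 chase 'c': 0 ⇒ 0;  out={3}∪out(0)={3}
  fail(10) 'ae': from fail(6)=0 chase 'e': 0 ⇒ 0;  out={4}∪out(0)={4}
  fail(4) 'bea': from fail(3)=0 chase 'a': 0 ⇒ 6;  out=∅∪out(6)=∅
  fail(8) 'aae': from fail(7)=6 chase 'e': 6 ⇒ 10;  out={2}∪out(10)={2,4}
  fail(5) 'beae': from fail(4)=6 chase 'e': 6 ⇒ 10;  out={1}∪out(10)={1,4}

Run:
[0] read 'd'  n0⇒n1  emit P0@[0:0]
[1] read 'a'  n1⇒n6 (fail-walked)
[2] read 'e'  n6⇒n10  emit P4@[1:2]
[3] read 'b'  n10⇒n2 (fail-walked)
[4] read 'c'  n2⇒n0 (fail-walked)
[5] read 'e'  n0⇒n0
[6] read 'e'  n0⇒n0
[7] read 'd'  n0⇒n1  emit P0@[7:7]
[8] read 'a'  n1⇒n6 (fail-walked)
[9] read 'e'  n6⇒n10  emit P4@[8:9]
[10] read 'c'  n10⇒n0 (fail-walked)
[11] read 'b'  n0⇒n2
[12] read 'e'  n2⇒n3
[13] read 'a'  n3⇒n4
[14] read 'e'  n4⇒n5  emit P1@[11:14],P4@[13:14]
[15] read 'c'  n5⇒n0 (fail-walked)
[16] read 'e'  n0⇒n0
[17] read 'a'  n0⇒n6
[18] read 'b'  n6⇒n2 (fail-walked)
[19] read 'e'  n2⇒n3
[20] read 'a'  n3⇒n4
[21] read 'e'  n4⇒n5  emit P1@[18:21],P4@[20:21]
[22] read 'c'  n5⇒n0 (fail-walked)
[23] read 'b'  n0⇒n2
[24] read 'e'  n2⇒n3
[25] read 'e'  n3⇒n0 (fail-walked)
[26] read 'd'  n0⇒n1  emit P0@[26:26]
[27] read 'b'  n1⇒n2 (fail-walked)
[28] read 'b'  n2⇒n2 (fail-walked)
[29] read 'a'  n2⇒n6 (fail-walked)
[30] read 'c'  n6⇒n9  emit P3@[29:30]
[31] read 'a'  n9⇒n6 (fail-walked)
[32] read 'c'  n6⇒n9  emit P3@[31:32]
[33] read 'b'  n9⇒n2 (fail-walked)
[34] read 'a'  n2⇒n6 (fail-walked)
[35] read 'c'  n6⇒n9  emit P3@[34:35]
[36] read 'c'  n9⇒n0 (fail-walked)
[37] read 'e'  n0⇒n0
[38] read 'd'  n0⇒n1  emit P0@[38:38]
[39] read 'b'  n1⇒n2 (fail-walked)
[40] read 'a'  n2⇒n6 (fail-walked)
[41] read 'a'  n6⇒n7
[42] read 'e'  n7⇒n8  emit P2@[40:42],P4@[41:42]
[43] read 'c'  n8⇒n0 (fail-walked)
[44] read 'c'  n0⇒n0
[45] read 'd'  n0⇒n1  emit P0@[45:45]
[46] read 'b'  n1⇒n2 (fail-walked)
[47] read 'e'  n2⇒n3
[48] read 'a'  n3⇒n4
[49] read 'e'  n4⇒n5  emit P1@[46:49],P4@[48:49]
[50] read 'c'  n5⇒n0 (fail-walked)
[51] read 'b'  n0⇒n2
[52] read 'e'  n2⇒n3
[53] read 'a'  n3⇒n4
[54] read 'e'  n4⇒n5  emit P1@[51:54],P4@[53:54]
[55] read 'a'  n5⇒n6 (fail-walked)
[56] read 'c'  n6⇒n9  emit P3@[55:56]
[57] read 'b'  n9⇒n2 (fail-walked)
[58] read 'a'  n2⇒n6 (fail-walked)
[59] read 'e'  n6⇒n10  emit P4@[58:59]
[60] read 'c'  n10⇒n0 (fail-walked)

Matches: [[0,0],[2,4],[7,0],[9,4],[14,1],[14,4],[21,1],[21,4],[26,0],[30,3],[32,3],[35,3],[38,0],[42,2],[42,4],[45,0],[49,1],[49,4],[54,1],[54,4],[56,3],[59,4]]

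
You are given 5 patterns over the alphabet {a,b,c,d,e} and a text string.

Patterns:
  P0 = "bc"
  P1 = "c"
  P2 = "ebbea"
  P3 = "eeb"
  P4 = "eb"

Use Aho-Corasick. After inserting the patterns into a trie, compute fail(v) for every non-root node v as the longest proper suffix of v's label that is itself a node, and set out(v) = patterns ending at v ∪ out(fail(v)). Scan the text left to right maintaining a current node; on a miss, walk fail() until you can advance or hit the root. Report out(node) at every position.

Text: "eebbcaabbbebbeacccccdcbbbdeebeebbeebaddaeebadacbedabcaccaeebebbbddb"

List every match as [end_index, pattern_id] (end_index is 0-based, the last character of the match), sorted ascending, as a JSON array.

Build:
Trie nodes:
  n0 'ε': b→1 c→3 e→4
  n1 'b': c→2
  n2 'bc': ·  ←P0
  n3 'c': ·  ←P1
  n4 'e': b→5 e→9
  n5 'eb': b→6  ←P4
  n6 'ebb': e→7
  n7 'ebbe': a→8
  n8 'ebbea': ·  ←P2
  n9 'ee': b→10
  n10 'eeb': ·  ←P3

Failure links (BFS by depth):
  n1('b'): parent n0 fail=0; on 'b' 0 → fail=0;  out ∅∪∅=∅
  n3('c'): parent n0 fail=0; on 'c' 0 → fail=0;  out {1}∪∅={1}
  n4('e'): parent n0 fail=0; on 'e' 0 → fail=0;  out ∅∪∅=∅
  n2('bc'): parent n1 fail=0; on 'c' 0 → fail=3;  out {0}∪{1}={0,1}
  n5('eb'): parent n4 fail=0; on 'b' 0 → fail=1;  out {4}∪∅={4}
  n9('ee'): parent n4 fail=0; on 'e' 0 → fail=4;  out ∅∪∅=∅
  n6('ebb'): parent n5 fail=1; on 'b' 1→0 → fail=1;  out ∅∪∅=∅
  n10('eeb'): parent n9 fail=4; on 'b' 4 → fail=5;  out {3}∪{4}={3,4}
  n7('ebbe'): parent n6 fail=1; on 'e' 1→0 → fail=4;  out ∅∪∅=∅
  n8('ebbea'): parent n7 fail=4; on 'a' 4→0 → fail=0;  out {2}∪∅={2}

Text stream:
[0] read 'e'  n0⇒n4
[1] read 'e'  n4⇒n9
[2] read 'b'  n9⇒n10  emit P3@[0:2],P4@[1:2]
[3] read 'b'  n10⇒n6 ·f
[4] read 'c'  n6⇒n2 ·f  emit P0@[3:4],P1@[4:4]
[5] read 'a'  n2⇒n0 ·f
[6] read 'a'  n0⇒n0
[7] read 'b'  n0⇒n1
[8] read 'b'  n1⇒n1 ·f
[9] read 'b'  n1⇒n1 ·f
[10] read 'e'  n1⇒n4 ·f
[11] read 'b'  n4⇒n5  emit P4@[10:11]
[12] read 'b'  n5⇒n6
[13] read 'e'  n6⇒n7
[14] read 'a'  n7⇒n8  emit P2@[10:14]
[15] read 'c'  n8⇒n3 ·f  emit P1@[15:15]
[16] read 'c'  n3⇒n3 ·f  emit P1@[16:16]
[17] read 'c'  n3⇒n3 ·f  emit P1@[17:17]
[18] read 'c'  n3⇒n3 ·f  emit P1@[18:18]
[19] read 'c'  n3⇒n3 ·f  emit P1@[19:19]
[20] read 'd'  n3⇒n0 ·f
[21] read 'c'  n0⇒n3  emit P1@[21:21]
[22] read 'b'  n3⇒n1 ·f
[23] read 'b'  n1⇒n1 ·f
[24] read 'b'  n1⇒n1 ·f
[25] read 'd'  n1⇒n0 ·f
[26] read 'e'  n0⇒n4
[27] read 'e'  n4⇒n9
[28] read 'b'  n9⇒n10  emit P3@[26:28],P4@[27:28]
[29] read 'e'  n10⇒n4 ·f
[30] read 'e'  n4⇒n9
[31] read 'b'  n9⇒n10  emit P3@[29:31],P4@[30:31]
[32] read 'b'  n10⇒n6 ·f
[33] read 'e'  n6⇒n7
[34] read 'e'  n7⇒n9 ·f
[35] read 'b'  n9⇒n10  emit P3@[33:35],P4@[34:35]
[36] read 'a'  n10⇒n0 ·f
[37] read 'd'  n0⇒n0
[38] read 'd'  n0⇒n0
[39] read 'a'  n0⇒n0
[40] read 'e'  n0⇒n4
[41] read 'e'  n4⇒n9
[42] read 'b'  n9⇒n10  emit P3@[40:42],P4@[41:42]
[43] read 'a'  n10⇒n0 ·f
[44] read 'd'  n0⇒n0
[45] read 'a'  n0⇒n0
[46] read 'c'  n0⇒n3  emit P1@[46:46]
[47] read 'b'  n3⇒n1 ·f
[48] read 'e'  n1⇒n4 ·f
[49] read 'd'  n4⇒n0 ·f
[50] read 'a'  n0⇒n0
[51] read 'b'  n0⇒n1
[52] read 'c'  n1⇒n2  emit P0@[51:52],P1@[52:52]
[53] read 'a'  n2⇒n0 ·f
[54] read 'c'  n0⇒n3  emit P1@[54:54]
[55] read 'c'  n3⇒n3 ·f  emit P1@[55:55]
[56] read 'a'  n3⇒n0 ·f
[57] read 'e'  n0⇒n4
[58] read 'e'  n4⇒n9
[59] read 'b'  n9⇒n10  emit P3@[57:59],P4@[58:59]
[60] read 'e'  n10⇒n4 ·f
[61] read 'b'  n4⇒n5  emit P4@[60:61]
[62] read 'b'  n5⇒n6
[63] read 'b'  n6⇒n1 ·f
[64] read 'd'  n1⇒n0 ·f
[65] read 'd'  n0⇒n0
[66] read 'b'  n0⇒n1

All matches (sorted): [[2,3],[2,4],[4,0],[4,1],[11,4],[14,2],[15,1],[16,1],[17,1],[18,1],[19,1],[21,1],[28,3],[28,4],[31,3],[31,4],[35,3],[35,4],[42,3],[42,4],[46,1],[52,0],[52,1],[54,1],[55,1],[59,3],[59,4],[61,4]]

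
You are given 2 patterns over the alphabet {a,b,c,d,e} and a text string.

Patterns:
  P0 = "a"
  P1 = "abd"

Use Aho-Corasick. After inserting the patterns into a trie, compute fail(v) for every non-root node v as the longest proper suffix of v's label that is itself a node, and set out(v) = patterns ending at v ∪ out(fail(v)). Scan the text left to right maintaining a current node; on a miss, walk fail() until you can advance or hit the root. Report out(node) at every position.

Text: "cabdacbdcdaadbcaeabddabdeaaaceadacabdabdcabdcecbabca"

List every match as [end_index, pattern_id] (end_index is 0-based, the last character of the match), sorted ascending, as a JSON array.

Construct AC machine:
Trie (insert patterns):
  0='ε' goto a→1
  1='a' goto b→2  ←P0
  2='ab' goto d→3
  3='abd' goto ·  ←P1

BFS fail/out derivation:
  fail(1) 'a': from fail(0)=0 chase 'a': 0 ⇒ 0;  out={0}∪out(0)={0}
  fail(2) 'ab': from fail(1)=0 chase 'b': 0 ⇒ 0;  out=∅∪out(0)=∅
  fail(3) 'abd': from fail(2)=0 chase 'd': 0 ⇒ 0;  out={1}∪out(0)={1}

Scan:
i=0 'c': node 0→0
i=1 'a': node 0→1  → match P0@[1:1]
i=2 'b': node 1→2
i=3 'd': node 2→3  → match P1@[1:3]
i=4 'a': node 3→1 (via fail)  → match P0@[4:4]
i=5 'c': node 1→0 (via fail)
i=6 'b': node 0→0
i=7 'd': node 0→0
i=8 'c': node 0→0
i=9 'd': node 0→0
i=10 'a': node 0→1  → match P0@[10:10]
i=11 'a': node 1→1 (via fail)  → match P0@[11:11]
i=12 'd': node 1→0 (via fail)
i=13 'b': node 0→0
i=14 'c': node 0→0
i=15 'a': node 0→1  → match P0@[15:15]
i=16 'e': node 1→0 (via fail)
i=17 'a': node 0→1  → match P0@[17:17]
i=18 'b': node 1→2
i=19 'd': node 2→3  → match P1@[17:19]
i=20 'd': node 3→0 (via fail)
i=21 'a': node 0→1  → match P0@[21:21]
i=22 'b': node 1→2
i=23 'd': node 2→3  → match P1@[21:23]
i=24 'e': node 3→0 (via fail)
i=25 'a': node 0→1  → match P0@[25:25]
i=26 'a': node 1→1 (via fail)  → match P0@[26:26]
i=27 'a': node 1→1 (via fail)  → match P0@[27:27]
i=28 'c': node 1→0 (via fail)
i=29 'e': node 0→0
i=30 'a': node 0→1  → match P0@[30:30]
i=31 'd': node 1→0 (via fail)
i=32 'a': node 0→1  → match P0@[32:32]
i=33 'c': node 1→0 (via fail)
i=34 'a': node 0→1  → match P0@[34:34]
i=35 'b': node 1→2
i=36 'd': node 2→3  → match P1@[34:36]
i=37 'a': node 3→1 (via fail)  → match P0@[37:37]
i=38 'b': node 1→2
i=39 'd': node 2→3  → match P1@[37:39]
i=40 'c': node 3→0 (via fail)
i=41 'a': node 0→1  → match P0@[41:41]
i=42 'b': node 1→2
i=43 'd': node 2→3  → match P1@[41:43]
i=44 'c': node 3→0 (via fail)
i=45 'e': node 0→0
i=46 'c': node 0→0
i=47 'b': node 0→0
i=48 'a': node 0→1  → match P0@[48:48]
i=49 'b': node 1→2
i=50 'c': node 2→0 (via fail)
i=51 'a': node 0→1  → match P0@[51:51]

Matches: [[1,0],[3,1],[4,0],[10,0],[11,0],[15,0],[17,0],[19,1],[21,0],[23,1],[25,0],[26,0],[27,0],[30,0],[32,0],[34,0],[36,1],[37,0],[39,1],[41,0],[43,1],[48,0],[51,0]]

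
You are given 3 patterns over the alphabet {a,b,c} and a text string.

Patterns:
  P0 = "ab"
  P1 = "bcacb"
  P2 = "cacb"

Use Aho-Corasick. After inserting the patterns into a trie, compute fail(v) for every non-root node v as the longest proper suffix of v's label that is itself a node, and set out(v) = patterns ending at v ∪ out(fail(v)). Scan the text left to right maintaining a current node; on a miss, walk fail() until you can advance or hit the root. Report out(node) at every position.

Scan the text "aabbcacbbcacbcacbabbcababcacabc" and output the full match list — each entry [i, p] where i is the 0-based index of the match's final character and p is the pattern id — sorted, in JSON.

Build automaton:
Trie (insert patterns):
  0='ε' goto a→1 b→3 c→8
  1='a' goto b→2
  2='ab' goto ·  [P0 ends]
  3='b' goto c→4
  4='bc' goto a→5
  5='bca' goto c→6
  6='bcac' goto b→7
  7='bcacb' goto ·  [P1 ends]
  8='c' goto a→9
  9='ca' goto c→10
  10='cac' goto b→11
  11='cacb' goto ·  [P2 ends]

Failure links (BFS by depth):
  fail(1) 'a': from fail(0)=0 chase 'a': 0 ⇒ 0;  out=∅∪out(0)=∅
  fail(3) 'b': from fail(0)=0 chase 'b': 0 ⇒ 0;  out=∅∪out(0)=∅
  fail(8) 'c': from fail(0)=0 chase 'c': 0 ⇒ 0;  out=∅∪out(0)=∅
  fail(2) 'ab': from fail(1)=0 chase 'b': 0 ⇒ 3;  out={0}∪out(3)={0}
  fail(4) 'bc': from fail(3)=0 chase 'c': 0 ⇒ 8;  out=∅∪out(8)=∅
  fail(9) 'ca': from fail(8)=0 chase 'a': 0 ⇒ 1;  out=∅∪out(1)=∅
  fail(5) 'bca': from fail(4)=8 chase 'a': 8 ⇒ 9;  out=∅∪out(9)=∅
  fail(10) 'cac': from fail(9)=1 chase 'c': 1→0 ⇒ 8;  out=∅∪out(8)=∅
  fail(6) 'bcac': from fail(5)=9 chase 'c': 9 ⇒ 10;  out=∅∪out(10)=∅
  fail(11) 'cacb': from fail(10)=8 chase 'b': 8→0 ⇒ 3;  out={2}∪out(3)={2}
  fail(7) 'bcacb': from fail(6)=10 chase 'b': 10 ⇒ 11;  out={1}∪out(11)={1,2}

Text stream:
[0] read 'a'  n0⇒n1
[1] read 'a'  n1⇒n1 (via fail)
[2] read 'b'  n1⇒n2  ** P0@[1:2]
[3] read 'b'  n2⇒n3 (via fail)
[4] read 'c'  n3⇒n4
[5] read 'a'  n4⇒n5
[6] read 'c'  n5⇒n6
[7] read 'b'  n6⇒n7  ** P1@[3:7],P2@[4:7]
[8] read 'b'  n7⇒n3 (via fail)
[9] read 'c'  n3⇒n4
[10] read 'a'  n4⇒n5
[11] read 'c'  n5⇒n6
[12] read 'b'  n6⇒n7  ** P1@[8:12],P2@[9:12]
[13] read 'c'  n7⇒n4 (via fail)
[14] read 'a'  n4⇒n5
[15] read 'c'  n5⇒n6
[16] read 'b'  n6⇒n7  ** P1@[12:16],P2@[13:16]
[17] read 'a'  n7⇒n1 (via fail)
[18] read 'b'  n1⇒n2  ** P0@[17:18]
[19] read 'b'  n2⇒n3 (via fail)
[20] read 'c'  n3⇒n4
[21] read 'a'  n4⇒n5
[22] read 'b'  n5⇒n2 (via fail)  ** P0@[21:22]
[23] read 'a'  n2⇒n1 (via fail)
[24] read 'b'  n1⇒n2  ** P0@[23:24]
[25] read 'c'  n2⇒n4 (via fail)
[26] read 'a'  n4⇒n5
[27] read 'c'  n5⇒n6
[28] read 'a'  n6⇒n9 (via fail)
[29] read 'b'  n9⇒n2 (via fail)  ** P0@[28:29]
[30] read 'c'  n2⇒n4 (via fail)

All matches (sorted): [[2,0],[7,1],[7,2],[12,1],[12,2],[16,1],[16,2],[18,0],[22,0],[24,0],[29,0]]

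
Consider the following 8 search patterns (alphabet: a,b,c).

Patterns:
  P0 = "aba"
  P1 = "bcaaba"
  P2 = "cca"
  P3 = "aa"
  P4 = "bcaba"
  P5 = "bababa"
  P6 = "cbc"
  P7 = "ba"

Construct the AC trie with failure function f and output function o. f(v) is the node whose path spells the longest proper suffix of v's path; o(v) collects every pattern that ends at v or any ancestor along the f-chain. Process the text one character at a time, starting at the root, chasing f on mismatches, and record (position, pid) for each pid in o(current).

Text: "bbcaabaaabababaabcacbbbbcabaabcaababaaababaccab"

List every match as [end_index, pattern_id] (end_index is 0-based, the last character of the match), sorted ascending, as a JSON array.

Build automaton:
Trie (insert patterns):
  0='ε' goto a→1 b→4 c→10
  1='a' goto a→13 b→2
  2='ab' goto a→3
  3='aba' goto ·  [P0 ends]
  4='b' goto a→16 c→5
  5='bc' goto a→6
  6='bca' goto a→7 b→14
  7='bcaa' goto b→8
  8='bcaab' goto a→9
  9='bcaaba' goto ·  [P1 ends]
  10='c' goto b→21 c→11
  11='cc' goto a→12
  12='cca' goto ·  [P2 ends]
  13='aa' goto ·  [P3 ends]
  14='bcab' goto a→15
  15='bcaba' goto ·  [P4 ends]
  16='ba' goto b→17  [P7 ends]
  17='bab' goto a→18
  18='baba' goto b→19
  19='babab' goto a→20
  20='bababa' goto ·  [P5 ends]
  21='cb' goto c→22
  22='cbc' goto ·  [P6 ends]

BFS fail/out derivation:
  n1('a'): parent n0 fail=0; on 'a' 0 → fail=0;  out ∅∪∅=∅
  n4('b'): parent n0 fail=0; on 'b' 0 → fail=0;  out ∅∪∅=∅
  n10('c'): parent n0 fail=0; on 'c' 0 → fail=0;  out ∅∪∅=∅
  n2('ab'): parent n1 fail=0; on 'b' 0 → fail=4;  out ∅∪∅=∅
  n5('bc'): parent n4 fail=0; on 'c' 0 → fail=10;  out ∅∪∅=∅
  n11('cc'): parent n10 fail=0; on 'c' 0 → fail=10;  out ∅∪∅=∅
  n13('aa'): parent n1 fail=0; on 'a' 0 → fail=1;  out {3}∪∅={3}
  n16('ba'): parent n4 fail=0; on 'a' 0 → fail=1;  out {7}∪∅={7}
  n21('cb'): parent n10 fail=0; on 'b' 0 → fail=4;  out ∅∪∅=∅
  n3('aba'): parent n2 fail=4; on 'a' 4 → fail=16;  out {0}∪{7}={0,7}
  n6('bca'): parent n5 fail=10; on 'a' 10→0 → fail=1;  out ∅∪∅=∅
  n12('cca'): parent n11 fail=10; on 'a' 10→0 → fail=1;  out {2}∪∅={2}
  n17('bab'): parent n16 fail=1; on 'b' 1 → fail=2;  out ∅∪∅=∅
  n22('cbc'): parent n21 fail=4; on 'c' 4 → fail=5;  out {6}∪∅={6}
  n7('bcaa'): parent n6 fail=1; on 'a' 1 → fail=13;  out ∅∪{3}={3}
  n14('bcab'): parent n6 fail=1; on 'b' 1 → fail=2;  out ∅∪∅=∅
  n18('baba'): parent n17 fail=2; on 'a' 2 → fail=3;  out ∅∪{0,7}={0,7}
  n8('bcaab'): parent n7 fail=13; on 'b' 13→1 → fail=2;  out ∅∪∅=∅
  n15('bcaba'): parent n14 fail=2; on 'a' 2 → fail=3;  out {4}∪{0,7}={0,4,7}
  n19('babab'): parent n18 fail=3; on 'b' 3→16 → fail=17;  out ∅∪∅=∅
  n9('bcaaba'): parent n8 fail=2; on 'a' 2 → fail=3;  out {1}∪{0,7}={0,1,7}
  n20('bababa'): parent n19 fail=17; on 'a' 17 → fail=18;  out {5}∪{0,7}={0,5,7}

Scan:
i=0 'b': node 0→4
i=1 'b': node 4→4 ·f
i=2 'c': node 4→5
i=3 'a': node 5→6
i=4 'a': node 6→7  ** P3@[3:4]
i=5 'b': node 7→8
i=6 'a': node 8→9  ** P0@[4:6],P1@[1:6],P7@[5:6]
i=7 'a': node 9→13 ·f  ** P3@[6:7]
i=8 'a': node 13→13 ·f  ** P3@[7:8]
i=9 'b': node 13→2 ·f
i=10 'a': node 2→3  ** P0@[8:10],P7@[9:10]
i=11 'b': node 3→17 ·f
i=12 'a': node 17→18  ** P0@[10:12],P7@[11:12]
i=13 'b': node 18→19
i=14 'a': node 19→20  ** P0@[12:14],P5@[9:14],P7@[13:14]
i=15 'a': node 20→13 ·f  ** P3@[14:15]
i=16 'b': node 13→2 ·f
i=17 'c': node 2→5 ·f
i=18 'a': node 5→6
i=19 'c': node 6→10 ·f
i=20 'b': node 10→21
i=21 'b': node 21→4 ·f
i=22 'b': node 4→4 ·f
i=23 'b': node 4→4 ·f
i=24 'c': node 4→5
i=25 'a': node 5→6
i=26 'b': node 6→14
i=27 'a': node 14→15  ** P0@[25:27],P4@[23:27],P7@[26:27]
i=28 'a': node 15→13 ·f  ** P3@[27:28]
i=29 'b': node 13→2 ·f
i=30 'c': node 2→5 ·f
i=31 'a': node 5→6
i=32 'a': node 6→7  ** P3@[31:32]
i=33 'b': node 7→8
i=34 'a': node 8→9  ** P0@[32:34],P1@[29:34],P7@[33:34]
i=35 'b': node 9→17 ·f
i=36 'a': node 17→18  ** P0@[34:36],P7@[35:36]
i=37 'a': node 18→13 ·f  ** P3@[36:37]
i=38 'a': node 13→13 ·f  ** P3@[37:38]
i=39 'b': node 13→2 ·f
i=40 'a': node 2→3  ** P0@[38:40],P7@[39:40]
i=41 'b': node 3→17 ·f
i=42 'a': node 17→18  ** P0@[40:42],P7@[41:42]
i=43 'c': node 18→10 ·f
i=44 'c': node 10→11
i=45 'a': node 11→12  ** P2@[43:45]
i=46 'b': node 12→2 ·f

All matches (sorted): [[4,3],[6,0],[6,1],[6,7],[7,3],[8,3],[10,0],[10,7],[12,0],[12,7],[14,0],[14,5],[14,7],[15,3],[27,0],[27,4],[27,7],[28,3],[32,3],[34,0],[34,1],[34,7],[36,0],[36,7],[37,3],[38,3],[40,0],[40,7],[42,0],[42,7],[45,2]]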